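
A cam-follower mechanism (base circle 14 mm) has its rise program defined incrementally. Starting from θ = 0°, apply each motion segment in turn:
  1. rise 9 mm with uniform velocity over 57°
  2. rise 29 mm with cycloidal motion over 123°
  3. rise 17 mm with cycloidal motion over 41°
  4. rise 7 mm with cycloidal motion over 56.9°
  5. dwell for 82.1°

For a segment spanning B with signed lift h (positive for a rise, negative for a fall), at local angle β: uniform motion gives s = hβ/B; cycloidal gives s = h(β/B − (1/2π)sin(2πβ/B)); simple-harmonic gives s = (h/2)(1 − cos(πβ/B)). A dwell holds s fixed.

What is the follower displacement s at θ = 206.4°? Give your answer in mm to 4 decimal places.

seg 1 [0°–57°] uniform, h=9: full span → s += 9 → s = 9.0000
seg 2 [57°–180°] cycloidal, h=29: full span → s += 29 → s = 38.0000
seg 3 [180°–221°] cycloidal, h=17: θ=206.4° here. β=26.4, B=41. 17·(0.6439 − sin(2π·0.6439)/(2π)) = 13.0727 → s = 51.0727

51.0727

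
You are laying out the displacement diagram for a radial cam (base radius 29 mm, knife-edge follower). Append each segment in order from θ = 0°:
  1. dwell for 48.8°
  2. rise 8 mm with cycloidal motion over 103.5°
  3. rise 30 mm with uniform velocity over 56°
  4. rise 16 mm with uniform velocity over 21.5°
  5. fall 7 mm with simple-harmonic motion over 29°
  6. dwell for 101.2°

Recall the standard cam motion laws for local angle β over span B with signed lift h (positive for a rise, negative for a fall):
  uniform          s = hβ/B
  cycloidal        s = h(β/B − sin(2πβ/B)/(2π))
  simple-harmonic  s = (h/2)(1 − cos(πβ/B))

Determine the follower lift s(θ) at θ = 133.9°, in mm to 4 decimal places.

seg 1 [0°–48.8°] dwell: s stays 0.0000
seg 2 [48.8°–152.3°] cycloidal, h=8: θ=133.9° here. β=85.1, B=103.5. 8·(0.8222 − sin(2π·0.8222)/(2π)) = 7.7222 → s = 7.7222

7.7222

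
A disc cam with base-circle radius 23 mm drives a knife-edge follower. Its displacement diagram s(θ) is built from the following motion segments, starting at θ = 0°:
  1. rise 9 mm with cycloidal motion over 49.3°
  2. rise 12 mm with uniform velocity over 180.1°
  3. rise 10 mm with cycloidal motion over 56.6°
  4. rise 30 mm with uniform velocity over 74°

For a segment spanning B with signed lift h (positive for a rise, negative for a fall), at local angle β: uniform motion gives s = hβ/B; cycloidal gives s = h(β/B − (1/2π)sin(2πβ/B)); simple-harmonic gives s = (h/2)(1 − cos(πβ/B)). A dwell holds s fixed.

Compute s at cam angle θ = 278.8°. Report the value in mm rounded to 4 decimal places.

seg 1 [0°–49.3°] cycloidal, h=9: full span → s += 9 → s = 9.0000
seg 2 [49.3°–229.4°] uniform, h=12: full span → s += 12 → s = 21.0000
seg 3 [229.4°–286°] cycloidal, h=10: θ=278.8° here. β=49.4, B=56.6. 10·(0.8728 − sin(2π·0.8728)/(2π)) = 9.8688 → s = 30.8688

30.8688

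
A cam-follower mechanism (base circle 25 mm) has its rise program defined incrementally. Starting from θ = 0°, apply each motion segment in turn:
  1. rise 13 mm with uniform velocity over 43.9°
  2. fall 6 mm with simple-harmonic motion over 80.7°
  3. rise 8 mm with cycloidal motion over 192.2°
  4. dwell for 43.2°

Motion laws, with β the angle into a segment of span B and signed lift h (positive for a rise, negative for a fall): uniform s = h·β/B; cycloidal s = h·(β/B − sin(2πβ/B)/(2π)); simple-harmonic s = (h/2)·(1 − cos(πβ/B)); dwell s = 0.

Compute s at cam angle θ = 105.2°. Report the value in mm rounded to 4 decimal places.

seg 1 [0°–43.9°] uniform, h=13: full span → s += 13 → s = 13.0000
seg 2 [43.9°–124.6°] simple-harmonic, h=-6: θ=105.2° here. β=61.3, B=80.7. -6/2·(1 − cos(π·0.7596)) = -5.1843 → s = 7.8157

7.8157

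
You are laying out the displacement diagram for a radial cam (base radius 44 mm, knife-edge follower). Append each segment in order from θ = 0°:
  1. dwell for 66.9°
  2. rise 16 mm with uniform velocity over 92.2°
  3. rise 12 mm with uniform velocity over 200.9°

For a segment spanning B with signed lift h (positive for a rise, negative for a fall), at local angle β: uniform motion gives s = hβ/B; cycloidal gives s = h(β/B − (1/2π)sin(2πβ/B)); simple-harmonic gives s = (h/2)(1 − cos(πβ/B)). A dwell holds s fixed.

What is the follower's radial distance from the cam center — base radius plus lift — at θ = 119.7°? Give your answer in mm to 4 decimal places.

seg 1 [0°–66.9°] dwell: s stays 0.0000
seg 2 [66.9°–159.1°] uniform, h=16: θ=119.7° here. β=52.8, B=92.2. 16·52.8/92.2 = 9.1627 → s = 9.1627
radial distance = base radius + s = 44 + 9.1627 = 53.1627

53.1627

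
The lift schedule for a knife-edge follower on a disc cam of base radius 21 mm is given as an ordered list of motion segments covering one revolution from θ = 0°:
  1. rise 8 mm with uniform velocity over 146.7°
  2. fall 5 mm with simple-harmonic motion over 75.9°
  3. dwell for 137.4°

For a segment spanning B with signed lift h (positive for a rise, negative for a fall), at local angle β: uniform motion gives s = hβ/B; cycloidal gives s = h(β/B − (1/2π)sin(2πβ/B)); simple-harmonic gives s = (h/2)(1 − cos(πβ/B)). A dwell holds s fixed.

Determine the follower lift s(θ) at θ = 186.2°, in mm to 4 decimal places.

seg 1 [0°–146.7°] uniform, h=8: full span → s += 8 → s = 8.0000
seg 2 [146.7°–222.6°] simple-harmonic, h=-5: θ=186.2° here. β=39.5, B=75.9. -5/2·(1 − cos(π·0.5204)) = -2.6603 → s = 5.3397

5.3397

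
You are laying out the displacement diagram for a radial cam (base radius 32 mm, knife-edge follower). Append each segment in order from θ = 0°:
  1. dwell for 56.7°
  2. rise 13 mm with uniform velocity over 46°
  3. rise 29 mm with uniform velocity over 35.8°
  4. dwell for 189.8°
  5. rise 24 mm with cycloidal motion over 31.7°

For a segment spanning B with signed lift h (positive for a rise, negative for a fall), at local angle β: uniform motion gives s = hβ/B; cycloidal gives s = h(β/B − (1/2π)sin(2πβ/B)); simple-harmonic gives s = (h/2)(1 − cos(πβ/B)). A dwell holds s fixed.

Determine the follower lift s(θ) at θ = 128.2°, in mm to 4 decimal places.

seg 1 [0°–56.7°] dwell: s stays 0.0000
seg 2 [56.7°–102.7°] uniform, h=13: full span → s += 13 → s = 13.0000
seg 3 [102.7°–138.5°] uniform, h=29: θ=128.2° here. β=25.5, B=35.8. 29·25.5/35.8 = 20.6564 → s = 33.6564

33.6564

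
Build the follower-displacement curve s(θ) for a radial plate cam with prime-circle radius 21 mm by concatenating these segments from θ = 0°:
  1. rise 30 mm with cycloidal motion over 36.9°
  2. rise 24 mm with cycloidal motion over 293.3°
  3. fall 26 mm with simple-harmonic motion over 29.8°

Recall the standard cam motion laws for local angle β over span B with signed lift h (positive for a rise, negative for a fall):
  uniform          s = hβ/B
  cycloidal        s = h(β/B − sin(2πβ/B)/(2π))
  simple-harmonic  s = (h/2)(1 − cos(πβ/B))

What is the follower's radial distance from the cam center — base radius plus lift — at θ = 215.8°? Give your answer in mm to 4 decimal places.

seg 1 [0°–36.9°] cycloidal, h=30: full span → s += 30 → s = 30.0000
seg 2 [36.9°–330.2°] cycloidal, h=24: θ=215.8° here. β=178.9, B=293.3. 24·(0.6100 − sin(2π·0.6100)/(2π)) = 17.0729 → s = 47.0729
radial distance = base radius + s = 21 + 47.0729 = 68.0729

68.0729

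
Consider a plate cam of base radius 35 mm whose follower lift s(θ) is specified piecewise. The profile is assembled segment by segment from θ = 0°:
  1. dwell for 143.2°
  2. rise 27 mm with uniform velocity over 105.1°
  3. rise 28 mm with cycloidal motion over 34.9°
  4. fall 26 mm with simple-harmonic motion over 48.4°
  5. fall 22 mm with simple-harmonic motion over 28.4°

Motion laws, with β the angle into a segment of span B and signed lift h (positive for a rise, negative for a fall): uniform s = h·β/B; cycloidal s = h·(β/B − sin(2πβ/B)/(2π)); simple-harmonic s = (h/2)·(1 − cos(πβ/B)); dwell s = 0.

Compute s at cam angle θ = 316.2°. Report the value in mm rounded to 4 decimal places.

seg 1 [0°–143.2°] dwell: s stays 0.0000
seg 2 [143.2°–248.3°] uniform, h=27: full span → s += 27 → s = 27.0000
seg 3 [248.3°–283.2°] cycloidal, h=28: full span → s += 28 → s = 55.0000
seg 4 [283.2°–331.6°] simple-harmonic, h=-26: θ=316.2° here. β=33, B=48.4. -26/2·(1 − cos(π·0.6818)) = -20.0283 → s = 34.9717

34.9717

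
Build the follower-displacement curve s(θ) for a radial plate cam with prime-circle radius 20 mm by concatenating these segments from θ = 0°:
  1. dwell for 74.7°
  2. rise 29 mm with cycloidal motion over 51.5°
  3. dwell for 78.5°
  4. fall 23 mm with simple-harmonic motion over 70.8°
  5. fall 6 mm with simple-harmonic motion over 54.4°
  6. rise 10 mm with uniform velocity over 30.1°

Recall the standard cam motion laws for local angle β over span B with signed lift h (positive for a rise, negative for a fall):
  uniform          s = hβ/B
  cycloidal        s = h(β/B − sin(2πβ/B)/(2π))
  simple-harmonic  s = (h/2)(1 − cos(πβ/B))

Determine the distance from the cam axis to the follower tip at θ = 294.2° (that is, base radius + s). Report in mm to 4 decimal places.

seg 1 [0°–74.7°] dwell: s stays 0.0000
seg 2 [74.7°–126.2°] cycloidal, h=29: full span → s += 29 → s = 29.0000
seg 3 [126.2°–204.7°] dwell: s stays 29.0000
seg 4 [204.7°–275.5°] simple-harmonic, h=-23: full span → s += -23 → s = 6.0000
seg 5 [275.5°–329.9°] simple-harmonic, h=-6: θ=294.2° here. β=18.7, B=54.4. -6/2·(1 − cos(π·0.3437)) = -1.5858 → s = 4.4142
radial distance = base radius + s = 20 + 4.4142 = 24.4142

24.4142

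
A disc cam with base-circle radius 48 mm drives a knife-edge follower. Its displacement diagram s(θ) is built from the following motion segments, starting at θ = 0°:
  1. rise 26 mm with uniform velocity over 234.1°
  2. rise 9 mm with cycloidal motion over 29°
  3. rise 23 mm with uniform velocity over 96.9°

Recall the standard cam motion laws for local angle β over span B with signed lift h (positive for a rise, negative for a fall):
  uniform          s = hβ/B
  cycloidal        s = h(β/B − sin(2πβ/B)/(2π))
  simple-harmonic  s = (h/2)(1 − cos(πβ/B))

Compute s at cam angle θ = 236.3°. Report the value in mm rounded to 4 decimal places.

seg 1 [0°–234.1°] uniform, h=26: full span → s += 26 → s = 26.0000
seg 2 [234.1°–263.1°] cycloidal, h=9: θ=236.3° here. β=2.2, B=29. 9·(0.0759 − sin(2π·0.0759)/(2π)) = 0.0256 → s = 26.0256

26.0256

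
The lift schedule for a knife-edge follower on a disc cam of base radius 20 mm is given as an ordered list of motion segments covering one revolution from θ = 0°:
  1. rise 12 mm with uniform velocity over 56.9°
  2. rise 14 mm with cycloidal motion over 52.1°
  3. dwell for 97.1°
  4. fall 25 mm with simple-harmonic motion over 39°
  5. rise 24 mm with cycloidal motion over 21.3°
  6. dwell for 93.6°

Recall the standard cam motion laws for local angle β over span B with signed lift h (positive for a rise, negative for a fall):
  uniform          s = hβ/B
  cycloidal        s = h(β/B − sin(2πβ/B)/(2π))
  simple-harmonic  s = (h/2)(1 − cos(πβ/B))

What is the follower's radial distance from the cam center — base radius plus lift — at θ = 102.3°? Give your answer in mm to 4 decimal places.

seg 1 [0°–56.9°] uniform, h=12: full span → s += 12 → s = 12.0000
seg 2 [56.9°–109°] cycloidal, h=14: θ=102.3° here. β=45.4, B=52.1. 14·(0.8714 − sin(2π·0.8714)/(2π)) = 13.8104 → s = 25.8104
radial distance = base radius + s = 20 + 25.8104 = 45.8104

45.8104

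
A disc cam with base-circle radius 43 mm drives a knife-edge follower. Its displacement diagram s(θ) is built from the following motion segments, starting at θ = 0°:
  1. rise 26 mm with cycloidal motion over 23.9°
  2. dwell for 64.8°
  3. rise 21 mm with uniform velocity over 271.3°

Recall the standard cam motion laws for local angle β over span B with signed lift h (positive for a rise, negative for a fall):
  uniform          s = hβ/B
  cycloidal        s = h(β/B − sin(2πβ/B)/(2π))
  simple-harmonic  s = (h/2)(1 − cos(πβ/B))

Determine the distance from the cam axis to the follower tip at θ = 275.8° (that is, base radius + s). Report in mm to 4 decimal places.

seg 1 [0°–23.9°] cycloidal, h=26: full span → s += 26 → s = 26.0000
seg 2 [23.9°–88.7°] dwell: s stays 26.0000
seg 3 [88.7°–360°] uniform, h=21: θ=275.8° here. β=187.1, B=271.3. 21·187.1/271.3 = 14.4825 → s = 40.4825
radial distance = base radius + s = 43 + 40.4825 = 83.4825

83.4825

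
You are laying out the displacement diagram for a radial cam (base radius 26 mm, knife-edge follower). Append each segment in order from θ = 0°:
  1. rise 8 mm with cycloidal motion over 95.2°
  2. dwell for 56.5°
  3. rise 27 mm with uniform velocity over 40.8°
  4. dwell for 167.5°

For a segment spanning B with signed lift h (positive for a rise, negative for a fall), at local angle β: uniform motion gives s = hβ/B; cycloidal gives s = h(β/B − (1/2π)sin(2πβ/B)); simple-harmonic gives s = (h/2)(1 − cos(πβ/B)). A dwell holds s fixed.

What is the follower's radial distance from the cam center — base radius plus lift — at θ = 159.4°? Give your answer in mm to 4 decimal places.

seg 1 [0°–95.2°] cycloidal, h=8: full span → s += 8 → s = 8.0000
seg 2 [95.2°–151.7°] dwell: s stays 8.0000
seg 3 [151.7°–192.5°] uniform, h=27: θ=159.4° here. β=7.7, B=40.8. 27·7.7/40.8 = 5.0956 → s = 13.0956
radial distance = base radius + s = 26 + 13.0956 = 39.0956

39.0956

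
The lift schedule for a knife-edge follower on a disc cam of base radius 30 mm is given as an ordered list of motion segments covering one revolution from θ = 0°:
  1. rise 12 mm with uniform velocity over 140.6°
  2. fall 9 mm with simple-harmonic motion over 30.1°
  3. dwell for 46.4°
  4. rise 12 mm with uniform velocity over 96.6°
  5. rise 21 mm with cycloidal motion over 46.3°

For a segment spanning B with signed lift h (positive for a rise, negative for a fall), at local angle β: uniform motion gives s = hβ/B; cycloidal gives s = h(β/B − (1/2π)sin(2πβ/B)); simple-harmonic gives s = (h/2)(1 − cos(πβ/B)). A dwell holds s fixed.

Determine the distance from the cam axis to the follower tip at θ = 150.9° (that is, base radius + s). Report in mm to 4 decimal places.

seg 1 [0°–140.6°] uniform, h=12: full span → s += 12 → s = 12.0000
seg 2 [140.6°–170.7°] simple-harmonic, h=-9: θ=150.9° here. β=10.3, B=30.1. -9/2·(1 − cos(π·0.3422)) = -2.3593 → s = 9.6407
radial distance = base radius + s = 30 + 9.6407 = 39.6407

39.6407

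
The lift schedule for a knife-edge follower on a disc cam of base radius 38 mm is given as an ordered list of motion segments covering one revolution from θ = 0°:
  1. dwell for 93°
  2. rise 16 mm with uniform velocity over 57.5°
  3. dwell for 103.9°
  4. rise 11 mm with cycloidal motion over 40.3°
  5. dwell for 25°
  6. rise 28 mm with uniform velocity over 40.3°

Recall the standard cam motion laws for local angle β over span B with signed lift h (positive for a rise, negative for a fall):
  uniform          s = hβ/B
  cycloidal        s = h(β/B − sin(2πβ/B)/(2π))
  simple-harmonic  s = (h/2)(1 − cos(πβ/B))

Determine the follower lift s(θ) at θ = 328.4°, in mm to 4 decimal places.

seg 1 [0°–93°] dwell: s stays 0.0000
seg 2 [93°–150.5°] uniform, h=16: full span → s += 16 → s = 16.0000
seg 3 [150.5°–254.4°] dwell: s stays 16.0000
seg 4 [254.4°–294.7°] cycloidal, h=11: full span → s += 11 → s = 27.0000
seg 5 [294.7°–319.7°] dwell: s stays 27.0000
seg 6 [319.7°–360°] uniform, h=28: θ=328.4° here. β=8.7, B=40.3. 28·8.7/40.3 = 6.0447 → s = 33.0447

33.0447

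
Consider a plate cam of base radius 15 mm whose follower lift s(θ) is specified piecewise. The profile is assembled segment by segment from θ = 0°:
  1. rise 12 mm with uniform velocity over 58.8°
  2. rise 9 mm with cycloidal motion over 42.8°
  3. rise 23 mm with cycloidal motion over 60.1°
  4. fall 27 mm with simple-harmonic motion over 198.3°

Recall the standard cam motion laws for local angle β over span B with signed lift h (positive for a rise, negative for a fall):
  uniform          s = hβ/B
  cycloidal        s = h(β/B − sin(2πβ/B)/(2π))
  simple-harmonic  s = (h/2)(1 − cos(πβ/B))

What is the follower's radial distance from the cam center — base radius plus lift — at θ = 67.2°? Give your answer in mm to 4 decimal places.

seg 1 [0°–58.8°] uniform, h=12: full span → s += 12 → s = 12.0000
seg 2 [58.8°–101.6°] cycloidal, h=9: θ=67.2° here. β=8.4, B=42.8. 9·(0.1963 − sin(2π·0.1963)/(2π)) = 0.4148 → s = 12.4148
radial distance = base radius + s = 15 + 12.4148 = 27.4148

27.4148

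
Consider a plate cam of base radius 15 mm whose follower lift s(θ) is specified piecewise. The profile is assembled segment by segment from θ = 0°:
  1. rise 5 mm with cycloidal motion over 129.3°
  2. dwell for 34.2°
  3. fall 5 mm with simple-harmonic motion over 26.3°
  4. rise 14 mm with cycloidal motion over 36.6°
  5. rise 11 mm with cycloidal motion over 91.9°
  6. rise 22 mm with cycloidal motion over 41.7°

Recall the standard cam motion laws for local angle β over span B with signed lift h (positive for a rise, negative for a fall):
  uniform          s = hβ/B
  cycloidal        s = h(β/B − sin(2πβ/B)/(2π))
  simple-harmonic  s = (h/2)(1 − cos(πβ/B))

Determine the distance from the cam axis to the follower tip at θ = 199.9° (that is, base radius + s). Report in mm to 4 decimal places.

seg 1 [0°–129.3°] cycloidal, h=5: full span → s += 5 → s = 5.0000
seg 2 [129.3°–163.5°] dwell: s stays 5.0000
seg 3 [163.5°–189.8°] simple-harmonic, h=-5: full span → s += -5 → s = 0.0000
seg 4 [189.8°–226.4°] cycloidal, h=14: θ=199.9° here. β=10.1, B=36.6. 14·(0.2760 − sin(2π·0.2760)/(2π)) = 1.6648 → s = 1.6648
radial distance = base radius + s = 15 + 1.6648 = 16.6648

16.6648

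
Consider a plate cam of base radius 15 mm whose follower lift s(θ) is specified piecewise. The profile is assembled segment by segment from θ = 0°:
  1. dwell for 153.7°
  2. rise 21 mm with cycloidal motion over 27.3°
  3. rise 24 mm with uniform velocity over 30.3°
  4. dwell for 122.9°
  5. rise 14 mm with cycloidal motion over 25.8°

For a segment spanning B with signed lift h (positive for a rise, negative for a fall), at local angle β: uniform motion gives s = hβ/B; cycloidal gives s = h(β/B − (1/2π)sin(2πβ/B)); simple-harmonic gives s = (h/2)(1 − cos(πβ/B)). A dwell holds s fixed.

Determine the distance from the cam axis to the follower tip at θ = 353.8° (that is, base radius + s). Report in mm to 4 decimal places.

seg 1 [0°–153.7°] dwell: s stays 0.0000
seg 2 [153.7°–181°] cycloidal, h=21: full span → s += 21 → s = 21.0000
seg 3 [181°–211.3°] uniform, h=24: full span → s += 24 → s = 45.0000
seg 4 [211.3°–334.2°] dwell: s stays 45.0000
seg 5 [334.2°–360°] cycloidal, h=14: θ=353.8° here. β=19.6, B=25.8. 14·(0.7597 − sin(2π·0.7597)/(2π)) = 12.8597 → s = 57.8597
radial distance = base radius + s = 15 + 57.8597 = 72.8597

72.8597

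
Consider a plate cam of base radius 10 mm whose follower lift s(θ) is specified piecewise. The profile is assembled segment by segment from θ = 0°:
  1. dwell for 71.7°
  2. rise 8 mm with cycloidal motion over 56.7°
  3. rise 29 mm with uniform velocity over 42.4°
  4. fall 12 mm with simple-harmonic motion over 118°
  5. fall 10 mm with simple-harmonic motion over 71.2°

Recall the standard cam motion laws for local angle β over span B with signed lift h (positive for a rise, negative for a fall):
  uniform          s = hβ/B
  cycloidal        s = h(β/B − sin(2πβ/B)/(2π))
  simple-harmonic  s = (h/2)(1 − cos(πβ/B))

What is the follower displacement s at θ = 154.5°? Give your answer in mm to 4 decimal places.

seg 1 [0°–71.7°] dwell: s stays 0.0000
seg 2 [71.7°–128.4°] cycloidal, h=8: full span → s += 8 → s = 8.0000
seg 3 [128.4°–170.8°] uniform, h=29: θ=154.5° here. β=26.1, B=42.4. 29·26.1/42.4 = 17.8514 → s = 25.8514

25.8514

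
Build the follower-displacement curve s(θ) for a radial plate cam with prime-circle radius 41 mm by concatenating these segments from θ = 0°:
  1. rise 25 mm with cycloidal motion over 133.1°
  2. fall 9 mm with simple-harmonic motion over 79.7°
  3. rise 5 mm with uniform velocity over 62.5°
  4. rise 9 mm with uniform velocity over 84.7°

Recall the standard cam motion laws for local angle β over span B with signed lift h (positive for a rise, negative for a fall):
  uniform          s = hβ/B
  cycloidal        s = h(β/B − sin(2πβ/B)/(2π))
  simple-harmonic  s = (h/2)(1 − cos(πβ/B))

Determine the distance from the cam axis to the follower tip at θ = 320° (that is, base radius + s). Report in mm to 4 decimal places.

seg 1 [0°–133.1°] cycloidal, h=25: full span → s += 25 → s = 25.0000
seg 2 [133.1°–212.8°] simple-harmonic, h=-9: full span → s += -9 → s = 16.0000
seg 3 [212.8°–275.3°] uniform, h=5: full span → s += 5 → s = 21.0000
seg 4 [275.3°–360°] uniform, h=9: θ=320° here. β=44.7, B=84.7. 9·44.7/84.7 = 4.7497 → s = 25.7497
radial distance = base radius + s = 41 + 25.7497 = 66.7497

66.7497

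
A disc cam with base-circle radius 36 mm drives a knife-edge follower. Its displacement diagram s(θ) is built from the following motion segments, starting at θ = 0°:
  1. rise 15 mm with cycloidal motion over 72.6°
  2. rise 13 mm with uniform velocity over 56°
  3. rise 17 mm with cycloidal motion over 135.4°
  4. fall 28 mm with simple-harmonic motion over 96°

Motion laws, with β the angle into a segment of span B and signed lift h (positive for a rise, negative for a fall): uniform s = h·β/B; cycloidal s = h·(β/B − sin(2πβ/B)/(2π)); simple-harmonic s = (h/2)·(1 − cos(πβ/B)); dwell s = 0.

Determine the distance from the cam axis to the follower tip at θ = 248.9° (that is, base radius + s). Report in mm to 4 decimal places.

seg 1 [0°–72.6°] cycloidal, h=15: full span → s += 15 → s = 15.0000
seg 2 [72.6°–128.6°] uniform, h=13: full span → s += 13 → s = 28.0000
seg 3 [128.6°–264°] cycloidal, h=17: θ=248.9° here. β=120.3, B=135.4. 17·(0.8885 − sin(2π·0.8885)/(2π)) = 16.8486 → s = 44.8486
radial distance = base radius + s = 36 + 44.8486 = 80.8486

80.8486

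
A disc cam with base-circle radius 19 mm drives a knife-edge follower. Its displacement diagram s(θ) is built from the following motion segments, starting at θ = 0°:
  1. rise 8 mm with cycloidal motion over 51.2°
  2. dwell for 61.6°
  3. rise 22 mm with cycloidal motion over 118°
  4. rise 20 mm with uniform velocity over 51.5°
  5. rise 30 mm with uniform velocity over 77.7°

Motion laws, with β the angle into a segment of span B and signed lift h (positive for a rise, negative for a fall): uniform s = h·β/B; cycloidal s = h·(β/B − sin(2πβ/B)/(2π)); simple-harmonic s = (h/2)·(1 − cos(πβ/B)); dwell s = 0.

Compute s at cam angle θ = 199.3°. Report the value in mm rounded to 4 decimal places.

seg 1 [0°–51.2°] cycloidal, h=8: full span → s += 8 → s = 8.0000
seg 2 [51.2°–112.8°] dwell: s stays 8.0000
seg 3 [112.8°–230.8°] cycloidal, h=22: θ=199.3° here. β=86.5, B=118. 22·(0.7331 − sin(2π·0.7331)/(2π)) = 19.6087 → s = 27.6087

27.6087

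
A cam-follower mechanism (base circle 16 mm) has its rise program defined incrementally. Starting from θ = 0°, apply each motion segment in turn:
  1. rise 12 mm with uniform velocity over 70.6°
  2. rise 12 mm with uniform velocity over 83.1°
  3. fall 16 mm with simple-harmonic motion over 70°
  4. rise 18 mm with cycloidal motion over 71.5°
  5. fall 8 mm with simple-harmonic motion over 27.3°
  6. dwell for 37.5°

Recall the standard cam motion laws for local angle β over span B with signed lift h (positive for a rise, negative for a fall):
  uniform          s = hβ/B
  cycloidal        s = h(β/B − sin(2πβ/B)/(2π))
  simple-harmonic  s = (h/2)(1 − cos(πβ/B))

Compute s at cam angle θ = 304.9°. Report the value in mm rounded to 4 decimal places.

seg 1 [0°–70.6°] uniform, h=12: full span → s += 12 → s = 12.0000
seg 2 [70.6°–153.7°] uniform, h=12: full span → s += 12 → s = 24.0000
seg 3 [153.7°–223.7°] simple-harmonic, h=-16: full span → s += -16 → s = 8.0000
seg 4 [223.7°–295.2°] cycloidal, h=18: full span → s += 18 → s = 26.0000
seg 5 [295.2°–322.5°] simple-harmonic, h=-8: θ=304.9° here. β=9.7, B=27.3. -8/2·(1 − cos(π·0.3553)) = -2.2438 → s = 23.7562

23.7562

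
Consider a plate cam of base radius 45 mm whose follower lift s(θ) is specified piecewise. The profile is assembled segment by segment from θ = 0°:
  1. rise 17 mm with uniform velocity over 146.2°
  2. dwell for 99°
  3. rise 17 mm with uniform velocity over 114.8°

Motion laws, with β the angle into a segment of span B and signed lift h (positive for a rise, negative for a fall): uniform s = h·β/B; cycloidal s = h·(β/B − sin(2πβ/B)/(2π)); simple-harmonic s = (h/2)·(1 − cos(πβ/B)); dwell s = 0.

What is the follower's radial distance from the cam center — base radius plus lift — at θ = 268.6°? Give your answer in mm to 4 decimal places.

seg 1 [0°–146.2°] uniform, h=17: full span → s += 17 → s = 17.0000
seg 2 [146.2°–245.2°] dwell: s stays 17.0000
seg 3 [245.2°–360°] uniform, h=17: θ=268.6° here. β=23.4, B=114.8. 17·23.4/114.8 = 3.4652 → s = 20.4652
radial distance = base radius + s = 45 + 20.4652 = 65.4652

65.4652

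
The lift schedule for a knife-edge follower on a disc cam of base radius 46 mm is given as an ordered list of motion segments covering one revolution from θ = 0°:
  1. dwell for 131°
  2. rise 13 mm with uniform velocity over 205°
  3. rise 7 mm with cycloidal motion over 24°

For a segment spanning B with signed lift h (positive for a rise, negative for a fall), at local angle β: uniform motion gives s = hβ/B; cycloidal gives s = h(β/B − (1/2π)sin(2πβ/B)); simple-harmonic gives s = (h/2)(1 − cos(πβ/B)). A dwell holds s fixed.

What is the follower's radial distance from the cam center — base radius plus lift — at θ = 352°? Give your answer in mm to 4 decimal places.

seg 1 [0°–131°] dwell: s stays 0.0000
seg 2 [131°–336°] uniform, h=13: full span → s += 13 → s = 13.0000
seg 3 [336°–360°] cycloidal, h=7: θ=352° here. β=16, B=24. 7·(0.6667 − sin(2π·0.6667)/(2π)) = 5.6315 → s = 18.6315
radial distance = base radius + s = 46 + 18.6315 = 64.6315

64.6315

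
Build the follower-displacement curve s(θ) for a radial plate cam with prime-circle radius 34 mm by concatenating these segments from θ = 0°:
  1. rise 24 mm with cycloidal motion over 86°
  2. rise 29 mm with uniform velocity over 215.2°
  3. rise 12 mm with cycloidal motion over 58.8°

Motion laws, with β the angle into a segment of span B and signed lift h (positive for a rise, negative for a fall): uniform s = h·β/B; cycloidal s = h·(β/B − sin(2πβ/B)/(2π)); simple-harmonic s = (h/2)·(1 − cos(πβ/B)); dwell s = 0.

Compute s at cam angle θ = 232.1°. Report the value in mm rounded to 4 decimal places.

seg 1 [0°–86°] cycloidal, h=24: full span → s += 24 → s = 24.0000
seg 2 [86°–301.2°] uniform, h=29: θ=232.1° here. β=146.1, B=215.2. 29·146.1/215.2 = 19.6882 → s = 43.6882

43.6882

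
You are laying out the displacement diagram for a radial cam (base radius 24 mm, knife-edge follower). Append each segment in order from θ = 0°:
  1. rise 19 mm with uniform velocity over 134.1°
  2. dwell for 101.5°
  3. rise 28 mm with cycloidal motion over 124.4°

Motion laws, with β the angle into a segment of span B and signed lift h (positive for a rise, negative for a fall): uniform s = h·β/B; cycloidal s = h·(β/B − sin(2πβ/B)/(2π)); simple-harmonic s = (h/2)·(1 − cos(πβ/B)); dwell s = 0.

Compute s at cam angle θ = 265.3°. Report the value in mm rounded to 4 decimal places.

seg 1 [0°–134.1°] uniform, h=19: full span → s += 19 → s = 19.0000
seg 2 [134.1°–235.6°] dwell: s stays 19.0000
seg 3 [235.6°–360°] cycloidal, h=28: θ=265.3° here. β=29.7, B=124.4. 28·(0.2387 − sin(2π·0.2387)/(2π)) = 2.2397 → s = 21.2397

21.2397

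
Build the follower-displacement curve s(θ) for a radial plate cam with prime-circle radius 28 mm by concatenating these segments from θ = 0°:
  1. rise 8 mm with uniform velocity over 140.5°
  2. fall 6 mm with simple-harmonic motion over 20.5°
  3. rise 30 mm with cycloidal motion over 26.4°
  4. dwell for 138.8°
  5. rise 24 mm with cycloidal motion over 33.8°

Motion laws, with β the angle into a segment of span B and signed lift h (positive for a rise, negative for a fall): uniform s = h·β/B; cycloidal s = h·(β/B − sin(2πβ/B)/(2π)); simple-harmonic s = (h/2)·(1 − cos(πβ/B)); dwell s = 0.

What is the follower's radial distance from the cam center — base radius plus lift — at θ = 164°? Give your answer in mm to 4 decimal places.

seg 1 [0°–140.5°] uniform, h=8: full span → s += 8 → s = 8.0000
seg 2 [140.5°–161°] simple-harmonic, h=-6: full span → s += -6 → s = 2.0000
seg 3 [161°–187.4°] cycloidal, h=30: θ=164° here. β=3, B=26.4. 30·(0.1136 − sin(2π·0.1136)/(2π)) = 0.2824 → s = 2.2824
radial distance = base radius + s = 28 + 2.2824 = 30.2824

30.2824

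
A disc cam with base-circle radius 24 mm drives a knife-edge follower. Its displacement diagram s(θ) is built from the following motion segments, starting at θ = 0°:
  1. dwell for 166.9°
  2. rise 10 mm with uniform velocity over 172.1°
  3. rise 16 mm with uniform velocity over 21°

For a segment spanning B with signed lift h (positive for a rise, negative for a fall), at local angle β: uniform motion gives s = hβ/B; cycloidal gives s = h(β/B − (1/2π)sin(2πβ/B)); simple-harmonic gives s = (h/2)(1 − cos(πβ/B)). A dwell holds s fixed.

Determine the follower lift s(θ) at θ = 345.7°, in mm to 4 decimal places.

seg 1 [0°–166.9°] dwell: s stays 0.0000
seg 2 [166.9°–339°] uniform, h=10: full span → s += 10 → s = 10.0000
seg 3 [339°–360°] uniform, h=16: θ=345.7° here. β=6.7, B=21. 16·6.7/21 = 5.1048 → s = 15.1048

15.1048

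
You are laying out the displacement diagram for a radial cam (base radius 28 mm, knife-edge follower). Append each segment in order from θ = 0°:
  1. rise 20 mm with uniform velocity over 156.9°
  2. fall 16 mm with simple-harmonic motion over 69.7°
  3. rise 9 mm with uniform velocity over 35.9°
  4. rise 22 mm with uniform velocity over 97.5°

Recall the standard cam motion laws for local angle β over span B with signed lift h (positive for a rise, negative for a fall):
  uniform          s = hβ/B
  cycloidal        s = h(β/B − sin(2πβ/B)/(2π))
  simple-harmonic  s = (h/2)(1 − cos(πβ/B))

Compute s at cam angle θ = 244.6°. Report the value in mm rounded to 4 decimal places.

seg 1 [0°–156.9°] uniform, h=20: full span → s += 20 → s = 20.0000
seg 2 [156.9°–226.6°] simple-harmonic, h=-16: full span → s += -16 → s = 4.0000
seg 3 [226.6°–262.5°] uniform, h=9: θ=244.6° here. β=18, B=35.9. 9·18/35.9 = 4.5125 → s = 8.5125

8.5125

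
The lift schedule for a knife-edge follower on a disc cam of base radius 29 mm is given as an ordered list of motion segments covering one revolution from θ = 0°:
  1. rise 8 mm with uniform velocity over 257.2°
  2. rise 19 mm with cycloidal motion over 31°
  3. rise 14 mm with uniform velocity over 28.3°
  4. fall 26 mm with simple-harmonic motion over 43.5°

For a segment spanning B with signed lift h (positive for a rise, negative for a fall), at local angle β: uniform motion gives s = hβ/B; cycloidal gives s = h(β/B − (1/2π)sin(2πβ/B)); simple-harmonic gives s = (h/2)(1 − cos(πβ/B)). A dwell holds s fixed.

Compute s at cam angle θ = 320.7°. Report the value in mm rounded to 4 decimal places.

seg 1 [0°–257.2°] uniform, h=8: full span → s += 8 → s = 8.0000
seg 2 [257.2°–288.2°] cycloidal, h=19: full span → s += 19 → s = 27.0000
seg 3 [288.2°–316.5°] uniform, h=14: full span → s += 14 → s = 41.0000
seg 4 [316.5°–360°] simple-harmonic, h=-26: θ=320.7° here. β=4.2, B=43.5. -26/2·(1 − cos(π·0.0966)) = -0.5935 → s = 40.4065

40.4065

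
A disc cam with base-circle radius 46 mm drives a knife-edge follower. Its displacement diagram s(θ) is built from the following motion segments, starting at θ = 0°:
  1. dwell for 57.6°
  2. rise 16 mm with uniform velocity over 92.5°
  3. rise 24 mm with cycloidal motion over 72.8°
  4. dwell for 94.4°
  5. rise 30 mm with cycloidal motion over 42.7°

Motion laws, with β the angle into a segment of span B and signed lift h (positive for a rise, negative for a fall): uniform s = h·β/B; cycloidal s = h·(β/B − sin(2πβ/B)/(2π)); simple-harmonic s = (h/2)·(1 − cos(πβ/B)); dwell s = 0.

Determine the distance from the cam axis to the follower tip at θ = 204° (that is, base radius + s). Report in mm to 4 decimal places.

seg 1 [0°–57.6°] dwell: s stays 0.0000
seg 2 [57.6°–150.1°] uniform, h=16: full span → s += 16 → s = 16.0000
seg 3 [150.1°–222.9°] cycloidal, h=24: θ=204° here. β=53.9, B=72.8. 24·(0.7404 − sin(2π·0.7404)/(2π)) = 21.5820 → s = 37.5820
radial distance = base radius + s = 46 + 37.5820 = 83.5820

83.5820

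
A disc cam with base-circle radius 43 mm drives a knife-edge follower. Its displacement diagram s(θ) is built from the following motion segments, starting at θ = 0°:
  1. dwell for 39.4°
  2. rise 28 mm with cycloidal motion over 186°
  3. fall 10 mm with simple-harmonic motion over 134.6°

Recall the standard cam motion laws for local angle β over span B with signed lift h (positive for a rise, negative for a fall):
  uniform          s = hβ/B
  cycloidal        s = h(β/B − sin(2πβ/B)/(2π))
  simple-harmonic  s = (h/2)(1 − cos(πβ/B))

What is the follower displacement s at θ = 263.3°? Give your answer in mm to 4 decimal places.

seg 1 [0°–39.4°] dwell: s stays 0.0000
seg 2 [39.4°–225.4°] cycloidal, h=28: full span → s += 28 → s = 28.0000
seg 3 [225.4°–360°] simple-harmonic, h=-10: θ=263.3° here. β=37.9, B=134.6. -10/2·(1 − cos(π·0.2816)) = -1.8320 → s = 26.1680

26.1680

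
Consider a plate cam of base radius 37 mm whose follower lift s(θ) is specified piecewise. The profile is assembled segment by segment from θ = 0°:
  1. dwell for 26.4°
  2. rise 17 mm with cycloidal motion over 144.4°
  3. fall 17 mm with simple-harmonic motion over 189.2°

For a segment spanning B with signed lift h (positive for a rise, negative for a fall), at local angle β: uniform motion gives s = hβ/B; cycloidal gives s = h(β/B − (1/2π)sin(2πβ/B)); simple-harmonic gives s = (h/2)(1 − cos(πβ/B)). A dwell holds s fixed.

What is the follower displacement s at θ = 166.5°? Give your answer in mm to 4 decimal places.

seg 1 [0°–26.4°] dwell: s stays 0.0000
seg 2 [26.4°–170.8°] cycloidal, h=17: θ=166.5° here. β=140.1, B=144.4. 17·(0.9702 − sin(2π·0.9702)/(2π)) = 16.9971 → s = 16.9971

16.9971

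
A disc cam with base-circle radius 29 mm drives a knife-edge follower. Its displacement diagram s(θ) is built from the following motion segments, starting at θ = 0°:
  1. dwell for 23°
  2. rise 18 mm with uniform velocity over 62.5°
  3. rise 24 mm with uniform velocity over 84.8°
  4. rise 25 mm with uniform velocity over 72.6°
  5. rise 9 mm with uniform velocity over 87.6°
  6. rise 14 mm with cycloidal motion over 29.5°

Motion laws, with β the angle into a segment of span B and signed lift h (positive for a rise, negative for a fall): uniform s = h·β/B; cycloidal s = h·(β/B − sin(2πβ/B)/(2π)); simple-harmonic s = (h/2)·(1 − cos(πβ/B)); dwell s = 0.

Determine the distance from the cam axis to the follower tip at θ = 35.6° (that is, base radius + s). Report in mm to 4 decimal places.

seg 1 [0°–23°] dwell: s stays 0.0000
seg 2 [23°–85.5°] uniform, h=18: θ=35.6° here. β=12.6, B=62.5. 18·12.6/62.5 = 3.6288 → s = 3.6288
radial distance = base radius + s = 29 + 3.6288 = 32.6288

32.6288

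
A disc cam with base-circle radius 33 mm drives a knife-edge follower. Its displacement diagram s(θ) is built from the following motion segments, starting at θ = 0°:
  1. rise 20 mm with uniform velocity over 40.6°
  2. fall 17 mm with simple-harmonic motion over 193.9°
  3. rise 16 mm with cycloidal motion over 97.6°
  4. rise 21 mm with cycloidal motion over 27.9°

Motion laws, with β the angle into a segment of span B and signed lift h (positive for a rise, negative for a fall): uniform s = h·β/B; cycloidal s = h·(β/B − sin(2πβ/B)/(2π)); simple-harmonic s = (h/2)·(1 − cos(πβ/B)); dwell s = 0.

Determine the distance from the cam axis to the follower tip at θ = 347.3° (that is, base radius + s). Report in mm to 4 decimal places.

seg 1 [0°–40.6°] uniform, h=20: full span → s += 20 → s = 20.0000
seg 2 [40.6°–234.5°] simple-harmonic, h=-17: full span → s += -17 → s = 3.0000
seg 3 [234.5°–332.1°] cycloidal, h=16: full span → s += 16 → s = 19.0000
seg 4 [332.1°–360°] cycloidal, h=21: θ=347.3° here. β=15.2, B=27.9. 21·(0.5448 − sin(2π·0.5448)/(2π)) = 12.3693 → s = 31.3693
radial distance = base radius + s = 33 + 31.3693 = 64.3693

64.3693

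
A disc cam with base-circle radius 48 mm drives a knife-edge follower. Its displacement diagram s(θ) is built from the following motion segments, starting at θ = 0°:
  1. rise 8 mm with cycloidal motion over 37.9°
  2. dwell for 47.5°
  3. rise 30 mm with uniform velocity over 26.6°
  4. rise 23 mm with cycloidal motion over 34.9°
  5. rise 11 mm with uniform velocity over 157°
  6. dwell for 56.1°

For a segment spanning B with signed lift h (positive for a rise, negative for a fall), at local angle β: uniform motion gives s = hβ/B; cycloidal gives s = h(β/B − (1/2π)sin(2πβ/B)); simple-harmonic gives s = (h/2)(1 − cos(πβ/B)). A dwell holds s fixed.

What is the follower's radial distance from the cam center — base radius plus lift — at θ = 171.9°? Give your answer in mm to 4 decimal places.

seg 1 [0°–37.9°] cycloidal, h=8: full span → s += 8 → s = 8.0000
seg 2 [37.9°–85.4°] dwell: s stays 8.0000
seg 3 [85.4°–112°] uniform, h=30: full span → s += 30 → s = 38.0000
seg 4 [112°–146.9°] cycloidal, h=23: full span → s += 23 → s = 61.0000
seg 5 [146.9°–303.9°] uniform, h=11: θ=171.9° here. β=25, B=157. 11·25/157 = 1.7516 → s = 62.7516
radial distance = base radius + s = 48 + 62.7516 = 110.7516

110.7516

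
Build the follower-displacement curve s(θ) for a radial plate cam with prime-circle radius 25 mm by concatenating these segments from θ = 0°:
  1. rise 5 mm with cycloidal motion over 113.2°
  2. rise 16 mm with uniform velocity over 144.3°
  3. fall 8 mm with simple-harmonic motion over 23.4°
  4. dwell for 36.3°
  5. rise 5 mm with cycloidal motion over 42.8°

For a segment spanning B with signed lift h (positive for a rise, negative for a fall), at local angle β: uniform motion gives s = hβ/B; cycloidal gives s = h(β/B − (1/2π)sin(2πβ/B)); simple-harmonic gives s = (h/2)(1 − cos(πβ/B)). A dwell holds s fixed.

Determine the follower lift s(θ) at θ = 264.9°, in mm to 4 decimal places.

seg 1 [0°–113.2°] cycloidal, h=5: full span → s += 5 → s = 5.0000
seg 2 [113.2°–257.5°] uniform, h=16: full span → s += 16 → s = 21.0000
seg 3 [257.5°–280.9°] simple-harmonic, h=-8: θ=264.9° here. β=7.4, B=23.4. -8/2·(1 − cos(π·0.3162)) = -1.8169 → s = 19.1831

19.1831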